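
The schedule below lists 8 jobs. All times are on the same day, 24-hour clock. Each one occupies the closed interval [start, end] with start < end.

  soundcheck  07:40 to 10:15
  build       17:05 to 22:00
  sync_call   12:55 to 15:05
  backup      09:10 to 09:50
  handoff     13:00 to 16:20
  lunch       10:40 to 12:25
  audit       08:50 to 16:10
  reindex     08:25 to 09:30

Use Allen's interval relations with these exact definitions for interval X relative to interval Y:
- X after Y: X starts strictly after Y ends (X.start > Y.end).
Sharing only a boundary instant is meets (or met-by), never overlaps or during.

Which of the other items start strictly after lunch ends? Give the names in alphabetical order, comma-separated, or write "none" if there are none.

Target lunch = [10:40, 12:25].
audit [08:50, 16:10] → contains → no.
backup [09:10, 09:50] → before → no.
build [17:05, 22:00] → after → yes.
handoff [13:00, 16:20] → after → yes.
reindex [08:25, 09:30] → before → no.
soundcheck [07:40, 10:15] → before → no.
sync_call [12:55, 15:05] → after → yes.
Result: build, handoff, sync_call.

build, handoff, sync_call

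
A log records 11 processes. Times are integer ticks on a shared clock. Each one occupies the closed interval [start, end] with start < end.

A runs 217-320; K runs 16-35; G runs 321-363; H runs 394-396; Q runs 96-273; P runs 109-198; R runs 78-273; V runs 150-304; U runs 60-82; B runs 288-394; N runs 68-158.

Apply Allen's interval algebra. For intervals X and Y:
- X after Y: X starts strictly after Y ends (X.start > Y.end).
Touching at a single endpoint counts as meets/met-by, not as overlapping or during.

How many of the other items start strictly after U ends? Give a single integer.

7

Target U = [60, 82].
A [217, 320] → after → counts.
B [288, 394] → after → counts.
G [321, 363] → after → counts.
H [394, 396] → after → counts.
K [16, 35] → before → no.
N [68, 158] → overlapped-by → no.
P [109, 198] → after → counts.
Q [96, 273] → after → counts.
R [78, 273] → overlapped-by → no.
V [150, 304] → after → counts.
Total: 7.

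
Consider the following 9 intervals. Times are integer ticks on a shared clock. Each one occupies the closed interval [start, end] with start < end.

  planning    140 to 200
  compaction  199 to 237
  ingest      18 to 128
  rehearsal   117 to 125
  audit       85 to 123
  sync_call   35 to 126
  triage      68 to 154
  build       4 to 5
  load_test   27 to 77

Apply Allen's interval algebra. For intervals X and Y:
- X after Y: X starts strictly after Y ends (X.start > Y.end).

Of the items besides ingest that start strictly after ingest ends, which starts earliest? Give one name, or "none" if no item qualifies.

planning

Target ingest = [18, 128].
audit [85, 123] → during → excluded.
build [4, 5] → before → excluded.
compaction [199, 237] → after → candidate.
load_test [27, 77] → during → excluded.
planning [140, 200] → after → candidate.
rehearsal [117, 125] → during → excluded.
sync_call [35, 126] → during → excluded.
triage [68, 154] → overlapped-by → excluded.
Among candidates, earliest start is 140 → planning.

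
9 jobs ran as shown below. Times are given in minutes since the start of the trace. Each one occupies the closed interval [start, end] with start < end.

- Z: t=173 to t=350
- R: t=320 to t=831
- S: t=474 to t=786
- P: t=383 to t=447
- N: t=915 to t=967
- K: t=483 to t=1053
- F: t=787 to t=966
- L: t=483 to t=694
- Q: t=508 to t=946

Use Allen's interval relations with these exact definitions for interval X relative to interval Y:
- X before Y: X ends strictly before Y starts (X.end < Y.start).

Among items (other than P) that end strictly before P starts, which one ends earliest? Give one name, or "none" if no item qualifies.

Target P = [t=383, t=447].
F [t=787, t=966] → after → excluded.
K [t=483, t=1053] → after → excluded.
L [t=483, t=694] → after → excluded.
N [t=915, t=967] → after → excluded.
Q [t=508, t=946] → after → excluded.
R [t=320, t=831] → contains → excluded.
S [t=474, t=786] → after → excluded.
Z [t=173, t=350] → before → candidate.
Among candidates, earliest end is t=350 → Z.

Z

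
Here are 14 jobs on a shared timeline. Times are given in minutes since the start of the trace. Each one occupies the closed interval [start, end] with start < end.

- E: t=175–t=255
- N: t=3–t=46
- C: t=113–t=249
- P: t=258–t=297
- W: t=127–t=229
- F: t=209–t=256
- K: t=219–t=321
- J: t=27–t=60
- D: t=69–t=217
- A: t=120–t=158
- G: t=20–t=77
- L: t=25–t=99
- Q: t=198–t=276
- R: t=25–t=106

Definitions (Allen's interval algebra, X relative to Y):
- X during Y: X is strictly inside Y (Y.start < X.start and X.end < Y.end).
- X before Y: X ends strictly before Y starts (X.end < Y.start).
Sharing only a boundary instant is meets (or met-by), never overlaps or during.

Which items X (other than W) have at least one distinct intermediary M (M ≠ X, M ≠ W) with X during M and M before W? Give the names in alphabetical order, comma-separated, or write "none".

J

Target W = [t=127, t=229].
Intermediaries M with M before W: G, J, L, N, R.
Via G — items with X during G: J.
Via J — items with X during J: none.
Via L — items with X during L: J.
Via N — items with X during N: none.
Via R — items with X during R: J.
Union: J.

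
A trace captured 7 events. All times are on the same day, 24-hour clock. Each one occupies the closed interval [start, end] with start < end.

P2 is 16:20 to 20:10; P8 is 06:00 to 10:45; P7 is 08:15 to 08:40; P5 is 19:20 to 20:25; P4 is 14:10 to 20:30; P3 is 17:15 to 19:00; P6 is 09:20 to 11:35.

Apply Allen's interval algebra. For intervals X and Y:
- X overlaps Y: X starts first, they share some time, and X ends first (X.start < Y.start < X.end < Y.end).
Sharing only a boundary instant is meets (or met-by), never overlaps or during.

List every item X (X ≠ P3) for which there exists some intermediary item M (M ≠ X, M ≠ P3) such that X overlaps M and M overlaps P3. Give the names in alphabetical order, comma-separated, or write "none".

none

Target P3 = [17:15, 19:00].
Intermediaries M with M overlaps P3: none.
Union: none.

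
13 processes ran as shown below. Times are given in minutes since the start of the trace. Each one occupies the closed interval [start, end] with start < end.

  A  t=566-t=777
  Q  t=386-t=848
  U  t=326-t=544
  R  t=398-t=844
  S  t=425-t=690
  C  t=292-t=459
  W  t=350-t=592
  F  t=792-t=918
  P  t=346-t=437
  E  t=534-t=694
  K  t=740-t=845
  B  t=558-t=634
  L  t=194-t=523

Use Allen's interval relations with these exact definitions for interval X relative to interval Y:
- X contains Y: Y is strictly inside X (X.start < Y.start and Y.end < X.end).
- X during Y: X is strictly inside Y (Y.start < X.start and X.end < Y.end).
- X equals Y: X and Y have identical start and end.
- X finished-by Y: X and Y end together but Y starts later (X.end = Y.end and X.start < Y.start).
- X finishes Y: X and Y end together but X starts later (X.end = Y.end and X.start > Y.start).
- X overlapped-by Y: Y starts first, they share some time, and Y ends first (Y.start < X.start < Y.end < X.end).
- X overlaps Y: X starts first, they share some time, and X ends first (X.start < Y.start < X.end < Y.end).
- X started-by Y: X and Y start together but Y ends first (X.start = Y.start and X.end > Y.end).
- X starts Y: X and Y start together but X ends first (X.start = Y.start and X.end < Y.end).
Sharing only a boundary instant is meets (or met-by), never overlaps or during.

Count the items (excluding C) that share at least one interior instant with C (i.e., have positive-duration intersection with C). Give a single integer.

Target C = [t=292, t=459].
A [t=566, t=777] → after → no.
B [t=558, t=634] → after → no.
E [t=534, t=694] → after → no.
F [t=792, t=918] → after → no.
K [t=740, t=845] → after → no.
L [t=194, t=523] → contains → counts.
P [t=346, t=437] → during → counts.
Q [t=386, t=848] → overlapped-by → counts.
R [t=398, t=844] → overlapped-by → counts.
S [t=425, t=690] → overlapped-by → counts.
U [t=326, t=544] → overlapped-by → counts.
W [t=350, t=592] → overlapped-by → counts.
Total: 7.

7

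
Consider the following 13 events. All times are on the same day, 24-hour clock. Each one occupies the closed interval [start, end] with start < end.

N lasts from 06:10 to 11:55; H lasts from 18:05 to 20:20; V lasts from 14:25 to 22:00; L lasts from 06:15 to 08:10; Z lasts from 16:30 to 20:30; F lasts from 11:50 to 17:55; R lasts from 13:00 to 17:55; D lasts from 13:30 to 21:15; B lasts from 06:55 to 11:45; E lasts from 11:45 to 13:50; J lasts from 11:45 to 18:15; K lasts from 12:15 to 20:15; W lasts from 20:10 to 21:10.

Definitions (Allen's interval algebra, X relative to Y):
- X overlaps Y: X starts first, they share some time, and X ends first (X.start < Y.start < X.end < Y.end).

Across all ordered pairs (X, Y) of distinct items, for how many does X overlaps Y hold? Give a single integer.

Checking all 156 ordered pairs for relation 'overlaps'; matching pairs in alphabetical order:
(D, V): D overlaps V ✓
(E, D): E overlaps D ✓
(E, F): E overlaps F ✓
(E, K): E overlaps K ✓
(E, R): E overlaps R ✓
(F, D): F overlaps D ✓
(F, K): F overlaps K ✓
(F, V): F overlaps V ✓
(F, Z): F overlaps Z ✓
(H, W): H overlaps W ✓
(J, D): J overlaps D ✓
(J, H): J overlaps H ✓
(J, K): J overlaps K ✓
(J, V): J overlaps V ✓
(J, Z): J overlaps Z ✓
(K, D): K overlaps D ✓
(K, H): K overlaps H ✓
(K, V): K overlaps V ✓
(K, W): K overlaps W ✓
(K, Z): K overlaps Z ✓
(L, B): L overlaps B ✓
(N, E): N overlaps E ✓
(N, F): N overlaps F ✓
(N, J): N overlaps J ✓
... plus 4 further pairs not listed.
Count: 28.

28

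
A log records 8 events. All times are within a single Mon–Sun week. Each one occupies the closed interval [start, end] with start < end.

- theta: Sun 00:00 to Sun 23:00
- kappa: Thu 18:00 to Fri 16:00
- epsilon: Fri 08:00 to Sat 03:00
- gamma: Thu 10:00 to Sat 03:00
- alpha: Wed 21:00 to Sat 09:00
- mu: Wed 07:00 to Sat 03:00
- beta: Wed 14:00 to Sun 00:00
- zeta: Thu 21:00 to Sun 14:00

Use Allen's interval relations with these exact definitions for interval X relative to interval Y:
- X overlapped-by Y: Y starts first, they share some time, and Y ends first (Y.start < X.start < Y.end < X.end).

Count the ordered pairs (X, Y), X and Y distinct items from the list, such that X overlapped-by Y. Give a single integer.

Checking all 56 ordered pairs for relation 'overlapped-by'; matching pairs in alphabetical order:
(alpha, mu): alpha overlapped-by mu ✓
(beta, mu): beta overlapped-by mu ✓
(epsilon, kappa): epsilon overlapped-by kappa ✓
(theta, zeta): theta overlapped-by zeta ✓
(zeta, alpha): zeta overlapped-by alpha ✓
(zeta, beta): zeta overlapped-by beta ✓
(zeta, gamma): zeta overlapped-by gamma ✓
(zeta, kappa): zeta overlapped-by kappa ✓
(zeta, mu): zeta overlapped-by mu ✓
Count: 9.

9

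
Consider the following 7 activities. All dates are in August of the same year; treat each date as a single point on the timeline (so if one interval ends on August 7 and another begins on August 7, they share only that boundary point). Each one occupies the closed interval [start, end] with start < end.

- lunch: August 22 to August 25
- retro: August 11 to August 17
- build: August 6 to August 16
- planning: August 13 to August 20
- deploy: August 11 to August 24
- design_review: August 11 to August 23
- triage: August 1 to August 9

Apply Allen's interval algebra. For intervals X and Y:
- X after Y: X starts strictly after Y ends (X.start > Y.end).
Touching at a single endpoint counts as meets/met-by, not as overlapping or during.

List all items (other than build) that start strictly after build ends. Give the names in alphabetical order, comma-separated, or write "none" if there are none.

Target build = [August 6, August 16].
deploy [August 11, August 24] → overlapped-by → no.
design_review [August 11, August 23] → overlapped-by → no.
lunch [August 22, August 25] → after → yes.
planning [August 13, August 20] → overlapped-by → no.
retro [August 11, August 17] → overlapped-by → no.
triage [August 1, August 9] → overlaps → no.
Result: lunch.

lunch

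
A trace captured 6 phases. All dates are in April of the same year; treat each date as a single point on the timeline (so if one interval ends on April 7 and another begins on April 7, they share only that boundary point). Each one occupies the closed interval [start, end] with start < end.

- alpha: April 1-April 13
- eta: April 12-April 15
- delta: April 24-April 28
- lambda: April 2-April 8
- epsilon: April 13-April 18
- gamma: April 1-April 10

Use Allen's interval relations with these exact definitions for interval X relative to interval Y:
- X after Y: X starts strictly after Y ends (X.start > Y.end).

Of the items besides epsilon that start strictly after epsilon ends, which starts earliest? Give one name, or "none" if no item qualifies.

delta

Target epsilon = [April 13, April 18].
alpha [April 1, April 13] → meets → excluded.
delta [April 24, April 28] → after → candidate.
eta [April 12, April 15] → overlaps → excluded.
gamma [April 1, April 10] → before → excluded.
lambda [April 2, April 8] → before → excluded.
Among candidates, earliest start is April 24 → delta.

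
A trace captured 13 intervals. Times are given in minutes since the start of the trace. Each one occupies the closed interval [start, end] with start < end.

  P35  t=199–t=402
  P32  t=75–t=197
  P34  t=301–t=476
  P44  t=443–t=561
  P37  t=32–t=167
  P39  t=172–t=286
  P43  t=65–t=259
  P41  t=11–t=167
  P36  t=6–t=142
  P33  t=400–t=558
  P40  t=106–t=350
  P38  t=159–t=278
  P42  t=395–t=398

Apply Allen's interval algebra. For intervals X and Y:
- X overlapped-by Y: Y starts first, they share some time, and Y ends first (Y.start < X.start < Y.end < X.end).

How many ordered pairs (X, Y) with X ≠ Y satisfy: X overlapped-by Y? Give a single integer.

30

Checking all 156 ordered pairs for relation 'overlapped-by'; matching pairs in alphabetical order:
(P32, P36): P32 overlapped-by P36 ✓
(P32, P37): P32 overlapped-by P37 ✓
(P32, P41): P32 overlapped-by P41 ✓
(P33, P34): P33 overlapped-by P34 ✓
(P33, P35): P33 overlapped-by P35 ✓
(P34, P35): P34 overlapped-by P35 ✓
(P34, P40): P34 overlapped-by P40 ✓
(P35, P38): P35 overlapped-by P38 ✓
(P35, P39): P35 overlapped-by P39 ✓
(P35, P40): P35 overlapped-by P40 ✓
(P35, P43): P35 overlapped-by P43 ✓
(P37, P36): P37 overlapped-by P36 ✓
(P38, P32): P38 overlapped-by P32 ✓
(P38, P37): P38 overlapped-by P37 ✓
(P38, P41): P38 overlapped-by P41 ✓
(P38, P43): P38 overlapped-by P43 ✓
(P39, P32): P39 overlapped-by P32 ✓
(P39, P38): P39 overlapped-by P38 ✓
(P39, P43): P39 overlapped-by P43 ✓
(P40, P32): P40 overlapped-by P32 ✓
(P40, P36): P40 overlapped-by P36 ✓
(P40, P37): P40 overlapped-by P37 ✓
(P40, P41): P40 overlapped-by P41 ✓
(P40, P43): P40 overlapped-by P43 ✓
... plus 6 further pairs not listed.
Count: 30.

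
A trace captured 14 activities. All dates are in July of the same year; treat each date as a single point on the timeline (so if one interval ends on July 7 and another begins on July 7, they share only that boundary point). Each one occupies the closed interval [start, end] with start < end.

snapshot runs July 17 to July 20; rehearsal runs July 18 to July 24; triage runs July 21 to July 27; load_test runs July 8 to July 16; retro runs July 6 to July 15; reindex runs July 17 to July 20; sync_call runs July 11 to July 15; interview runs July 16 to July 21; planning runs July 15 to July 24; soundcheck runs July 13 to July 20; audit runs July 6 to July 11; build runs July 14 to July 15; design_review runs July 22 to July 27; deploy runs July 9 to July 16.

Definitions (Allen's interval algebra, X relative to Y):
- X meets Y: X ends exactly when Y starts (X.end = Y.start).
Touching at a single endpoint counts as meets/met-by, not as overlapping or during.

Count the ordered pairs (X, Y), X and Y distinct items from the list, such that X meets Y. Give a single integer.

7

Checking all 182 ordered pairs for relation 'meets'; matching pairs in alphabetical order:
(audit, sync_call): audit meets sync_call ✓
(build, planning): build meets planning ✓
(deploy, interview): deploy meets interview ✓
(interview, triage): interview meets triage ✓
(load_test, interview): load_test meets interview ✓
(retro, planning): retro meets planning ✓
(sync_call, planning): sync_call meets planning ✓
Count: 7.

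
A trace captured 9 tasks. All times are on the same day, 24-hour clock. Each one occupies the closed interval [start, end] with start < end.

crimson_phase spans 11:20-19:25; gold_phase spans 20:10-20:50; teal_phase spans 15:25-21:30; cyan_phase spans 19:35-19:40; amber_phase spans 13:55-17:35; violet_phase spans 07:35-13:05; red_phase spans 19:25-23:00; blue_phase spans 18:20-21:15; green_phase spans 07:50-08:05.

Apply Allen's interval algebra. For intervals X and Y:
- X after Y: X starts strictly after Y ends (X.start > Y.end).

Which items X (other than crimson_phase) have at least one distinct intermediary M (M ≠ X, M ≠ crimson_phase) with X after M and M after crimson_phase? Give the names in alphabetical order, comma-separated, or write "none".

Target crimson_phase = [11:20, 19:25].
Intermediaries M with M after crimson_phase: cyan_phase, gold_phase.
Via cyan_phase — items with X after cyan_phase: gold_phase.
Via gold_phase — items with X after gold_phase: none.
Union: gold_phase.

gold_phase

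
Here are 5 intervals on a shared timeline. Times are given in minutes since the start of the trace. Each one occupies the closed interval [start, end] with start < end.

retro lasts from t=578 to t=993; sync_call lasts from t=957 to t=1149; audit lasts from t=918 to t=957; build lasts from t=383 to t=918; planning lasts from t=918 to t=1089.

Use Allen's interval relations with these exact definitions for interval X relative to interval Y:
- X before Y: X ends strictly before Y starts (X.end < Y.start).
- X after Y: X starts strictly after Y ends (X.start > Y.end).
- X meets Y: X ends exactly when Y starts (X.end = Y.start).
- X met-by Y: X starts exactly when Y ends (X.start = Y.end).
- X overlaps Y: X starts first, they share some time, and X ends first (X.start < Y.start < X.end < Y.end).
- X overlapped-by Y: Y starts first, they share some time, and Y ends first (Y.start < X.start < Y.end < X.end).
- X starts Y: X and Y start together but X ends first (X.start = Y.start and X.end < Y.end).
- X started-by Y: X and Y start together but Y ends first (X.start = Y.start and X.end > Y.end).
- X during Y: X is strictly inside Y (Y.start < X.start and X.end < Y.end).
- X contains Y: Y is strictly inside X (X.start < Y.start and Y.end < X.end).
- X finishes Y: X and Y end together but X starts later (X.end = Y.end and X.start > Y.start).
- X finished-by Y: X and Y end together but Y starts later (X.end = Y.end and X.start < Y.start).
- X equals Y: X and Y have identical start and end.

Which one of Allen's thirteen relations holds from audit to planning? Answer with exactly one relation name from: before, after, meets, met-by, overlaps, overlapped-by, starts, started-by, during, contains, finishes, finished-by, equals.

starts

audit = [t=918, t=957]; planning = [t=918, t=1089].
Compare endpoints: audit.start = planning.start, audit.start < planning.end, audit.end > planning.start, audit.end < planning.end.
That pattern is 'starts'.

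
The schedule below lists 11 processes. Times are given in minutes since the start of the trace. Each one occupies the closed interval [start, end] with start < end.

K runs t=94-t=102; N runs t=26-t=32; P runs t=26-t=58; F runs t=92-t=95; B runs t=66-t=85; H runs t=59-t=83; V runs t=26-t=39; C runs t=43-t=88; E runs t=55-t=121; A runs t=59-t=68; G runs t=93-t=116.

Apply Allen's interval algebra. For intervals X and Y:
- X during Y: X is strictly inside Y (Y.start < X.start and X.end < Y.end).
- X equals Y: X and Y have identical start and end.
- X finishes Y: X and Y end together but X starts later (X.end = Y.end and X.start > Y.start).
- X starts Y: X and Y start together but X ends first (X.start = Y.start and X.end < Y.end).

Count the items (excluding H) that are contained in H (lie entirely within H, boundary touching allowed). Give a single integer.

Target H = [t=59, t=83].
A [t=59, t=68] → starts → counts.
B [t=66, t=85] → overlapped-by → no.
C [t=43, t=88] → contains → no.
E [t=55, t=121] → contains → no.
F [t=92, t=95] → after → no.
G [t=93, t=116] → after → no.
K [t=94, t=102] → after → no.
N [t=26, t=32] → before → no.
P [t=26, t=58] → before → no.
V [t=26, t=39] → before → no.
Total: 1.

1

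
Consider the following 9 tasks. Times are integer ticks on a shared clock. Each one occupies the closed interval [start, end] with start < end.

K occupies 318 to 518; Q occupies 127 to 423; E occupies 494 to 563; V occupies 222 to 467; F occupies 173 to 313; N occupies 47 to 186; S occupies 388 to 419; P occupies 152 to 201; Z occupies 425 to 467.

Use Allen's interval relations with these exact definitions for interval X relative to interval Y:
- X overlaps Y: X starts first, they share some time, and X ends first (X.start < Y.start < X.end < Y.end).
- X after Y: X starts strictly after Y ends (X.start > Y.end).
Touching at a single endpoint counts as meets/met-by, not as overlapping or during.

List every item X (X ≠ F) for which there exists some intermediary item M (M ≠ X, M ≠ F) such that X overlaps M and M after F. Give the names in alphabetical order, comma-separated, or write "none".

K, Q, V

Target F = [173, 313].
Intermediaries M with M after F: E, K, S, Z.
Via E — items with X overlaps E: K.
Via K — items with X overlaps K: Q, V.
Via S — items with X overlaps S: none.
Via Z — items with X overlaps Z: none.
Union: K, Q, V.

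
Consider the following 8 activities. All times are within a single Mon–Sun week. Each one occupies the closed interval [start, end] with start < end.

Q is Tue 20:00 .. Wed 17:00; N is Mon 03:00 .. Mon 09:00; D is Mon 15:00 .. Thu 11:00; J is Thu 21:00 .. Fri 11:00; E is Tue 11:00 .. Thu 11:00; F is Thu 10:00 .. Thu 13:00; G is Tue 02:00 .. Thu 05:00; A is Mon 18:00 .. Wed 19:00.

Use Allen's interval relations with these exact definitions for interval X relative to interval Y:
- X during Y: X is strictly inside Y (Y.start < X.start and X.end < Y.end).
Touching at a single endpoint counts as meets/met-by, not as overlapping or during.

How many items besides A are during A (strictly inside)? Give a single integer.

1

Target A = [Mon 18:00, Wed 19:00].
D [Mon 15:00, Thu 11:00] → contains → no.
E [Tue 11:00, Thu 11:00] → overlapped-by → no.
F [Thu 10:00, Thu 13:00] → after → no.
G [Tue 02:00, Thu 05:00] → overlapped-by → no.
J [Thu 21:00, Fri 11:00] → after → no.
N [Mon 03:00, Mon 09:00] → before → no.
Q [Tue 20:00, Wed 17:00] → during → counts.
Total: 1.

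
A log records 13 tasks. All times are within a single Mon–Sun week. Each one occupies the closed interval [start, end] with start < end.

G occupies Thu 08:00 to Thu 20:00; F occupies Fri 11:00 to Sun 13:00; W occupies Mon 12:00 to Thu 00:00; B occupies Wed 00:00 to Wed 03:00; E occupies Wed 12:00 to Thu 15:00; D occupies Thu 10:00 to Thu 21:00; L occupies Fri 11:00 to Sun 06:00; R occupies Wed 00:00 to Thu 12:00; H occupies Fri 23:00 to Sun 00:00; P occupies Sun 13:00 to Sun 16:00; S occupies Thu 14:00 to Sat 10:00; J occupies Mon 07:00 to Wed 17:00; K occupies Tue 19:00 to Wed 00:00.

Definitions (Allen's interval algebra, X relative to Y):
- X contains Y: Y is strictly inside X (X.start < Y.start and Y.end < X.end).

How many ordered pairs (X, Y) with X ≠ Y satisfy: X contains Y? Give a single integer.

Checking all 156 ordered pairs for relation 'contains'; matching pairs in alphabetical order:
(F, H): F contains H ✓
(J, B): J contains B ✓
(J, K): J contains K ✓
(L, H): L contains H ✓
(W, B): W contains B ✓
(W, K): W contains K ✓
Count: 6.

6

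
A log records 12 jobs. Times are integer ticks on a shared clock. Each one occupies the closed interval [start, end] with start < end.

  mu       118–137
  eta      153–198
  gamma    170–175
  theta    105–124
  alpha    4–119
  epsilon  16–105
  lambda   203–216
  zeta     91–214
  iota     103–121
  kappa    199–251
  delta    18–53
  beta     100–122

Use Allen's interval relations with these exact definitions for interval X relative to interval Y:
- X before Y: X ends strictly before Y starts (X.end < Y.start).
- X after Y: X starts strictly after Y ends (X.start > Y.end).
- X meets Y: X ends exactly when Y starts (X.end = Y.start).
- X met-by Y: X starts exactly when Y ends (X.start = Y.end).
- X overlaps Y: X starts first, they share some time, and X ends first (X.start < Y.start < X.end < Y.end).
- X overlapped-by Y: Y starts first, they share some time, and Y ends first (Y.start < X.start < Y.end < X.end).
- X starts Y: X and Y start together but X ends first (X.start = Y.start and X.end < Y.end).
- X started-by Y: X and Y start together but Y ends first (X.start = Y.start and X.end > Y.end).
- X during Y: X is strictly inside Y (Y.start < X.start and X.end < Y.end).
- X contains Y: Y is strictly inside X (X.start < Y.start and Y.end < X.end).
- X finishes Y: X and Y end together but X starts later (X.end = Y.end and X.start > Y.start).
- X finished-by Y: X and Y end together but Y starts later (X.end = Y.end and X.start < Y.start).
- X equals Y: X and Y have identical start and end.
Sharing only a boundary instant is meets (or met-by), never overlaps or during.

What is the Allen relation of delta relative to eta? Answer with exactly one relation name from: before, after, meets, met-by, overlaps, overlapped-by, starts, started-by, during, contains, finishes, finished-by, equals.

delta = [18, 53]; eta = [153, 198].
Compare endpoints: delta.start < eta.start, delta.start < eta.end, delta.end < eta.start, delta.end < eta.end.
That pattern is 'before'.

before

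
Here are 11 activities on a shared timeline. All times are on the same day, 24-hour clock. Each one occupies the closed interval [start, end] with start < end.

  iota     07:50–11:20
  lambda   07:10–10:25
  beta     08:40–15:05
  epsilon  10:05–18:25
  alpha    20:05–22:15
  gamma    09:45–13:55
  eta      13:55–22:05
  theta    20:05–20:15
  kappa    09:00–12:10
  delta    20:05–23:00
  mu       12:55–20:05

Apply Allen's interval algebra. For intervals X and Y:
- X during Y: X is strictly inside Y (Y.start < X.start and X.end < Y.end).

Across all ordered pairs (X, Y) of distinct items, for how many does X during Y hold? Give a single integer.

Checking all 110 ordered pairs for relation 'during'; matching pairs in alphabetical order:
(gamma, beta): gamma during beta ✓
(kappa, beta): kappa during beta ✓
(theta, eta): theta during eta ✓
Count: 3.

3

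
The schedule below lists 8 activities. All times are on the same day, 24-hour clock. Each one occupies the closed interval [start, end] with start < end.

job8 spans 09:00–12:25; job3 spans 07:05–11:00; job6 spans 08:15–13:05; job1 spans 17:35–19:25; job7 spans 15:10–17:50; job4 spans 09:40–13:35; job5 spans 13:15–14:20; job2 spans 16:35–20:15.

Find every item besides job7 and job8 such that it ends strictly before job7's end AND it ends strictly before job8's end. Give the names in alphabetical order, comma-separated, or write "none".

Conditions: its end is strictly before job7's end (X.end < 17:50) AND its end is strictly before job8's end (X.end < 12:25).
job1: end 19:25 < 17:50? ✗; end 19:25 < 12:25? ✗ → no.
job2: end 20:15 < 17:50? ✗; end 20:15 < 12:25? ✗ → no.
job3: end 11:00 < 17:50? ✓; end 11:00 < 12:25? ✓ → yes.
job4: end 13:35 < 17:50? ✓; end 13:35 < 12:25? ✗ → no.
job5: end 14:20 < 17:50? ✓; end 14:20 < 12:25? ✗ → no.
job6: end 13:05 < 17:50? ✓; end 13:05 < 12:25? ✗ → no.
Result: job3.

job3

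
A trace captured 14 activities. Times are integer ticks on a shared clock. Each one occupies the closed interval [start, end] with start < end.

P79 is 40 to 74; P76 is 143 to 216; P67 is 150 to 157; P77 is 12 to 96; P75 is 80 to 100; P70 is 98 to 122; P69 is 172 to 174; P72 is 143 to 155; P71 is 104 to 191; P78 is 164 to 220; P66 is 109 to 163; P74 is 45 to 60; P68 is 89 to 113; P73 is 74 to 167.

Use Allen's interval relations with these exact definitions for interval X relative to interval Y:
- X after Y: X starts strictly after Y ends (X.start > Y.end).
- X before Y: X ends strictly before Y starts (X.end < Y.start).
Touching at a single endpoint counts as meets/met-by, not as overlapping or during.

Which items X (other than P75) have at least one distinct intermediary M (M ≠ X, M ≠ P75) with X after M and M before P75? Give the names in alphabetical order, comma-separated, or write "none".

P66, P67, P68, P69, P70, P71, P72, P73, P76, P78

Target P75 = [80, 100].
Intermediaries M with M before P75: P74, P79.
Via P74 — items with X after P74: P66, P67, P68, P69, P70, P71, P72, P73, P76, P78.
Via P79 — items with X after P79: P66, P67, P68, P69, P70, P71, P72, P76, P78.
Union: P66, P67, P68, P69, P70, P71, P72, P73, P76, P78.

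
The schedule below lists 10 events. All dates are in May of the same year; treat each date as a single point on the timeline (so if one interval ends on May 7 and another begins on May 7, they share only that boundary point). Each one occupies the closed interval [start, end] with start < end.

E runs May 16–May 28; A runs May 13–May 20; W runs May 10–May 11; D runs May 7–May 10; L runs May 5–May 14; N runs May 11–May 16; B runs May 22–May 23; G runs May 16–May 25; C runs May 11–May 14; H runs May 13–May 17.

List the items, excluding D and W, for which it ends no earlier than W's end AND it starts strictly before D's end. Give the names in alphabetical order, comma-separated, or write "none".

L

Conditions: its end is no earlier than W's end (X.end >= May 11) AND its start is strictly before D's end (X.start < May 10).
A: end May 20 >= May 11? ✓; start May 13 < May 10? ✗ → no.
B: end May 23 >= May 11? ✓; start May 22 < May 10? ✗ → no.
C: end May 14 >= May 11? ✓; start May 11 < May 10? ✗ → no.
E: end May 28 >= May 11? ✓; start May 16 < May 10? ✗ → no.
G: end May 25 >= May 11? ✓; start May 16 < May 10? ✗ → no.
H: end May 17 >= May 11? ✓; start May 13 < May 10? ✗ → no.
L: end May 14 >= May 11? ✓; start May 5 < May 10? ✓ → yes.
N: end May 16 >= May 11? ✓; start May 11 < May 10? ✗ → no.
Result: L.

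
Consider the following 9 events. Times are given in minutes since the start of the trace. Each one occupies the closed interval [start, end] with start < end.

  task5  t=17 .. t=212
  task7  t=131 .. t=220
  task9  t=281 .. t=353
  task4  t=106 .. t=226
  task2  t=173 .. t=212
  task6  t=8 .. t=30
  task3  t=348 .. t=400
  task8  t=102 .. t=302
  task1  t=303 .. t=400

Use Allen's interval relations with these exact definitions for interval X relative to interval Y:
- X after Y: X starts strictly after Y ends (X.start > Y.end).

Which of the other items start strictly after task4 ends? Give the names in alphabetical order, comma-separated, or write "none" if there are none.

Target task4 = [t=106, t=226].
task1 [t=303, t=400] → after → yes.
task2 [t=173, t=212] → during → no.
task3 [t=348, t=400] → after → yes.
task5 [t=17, t=212] → overlaps → no.
task6 [t=8, t=30] → before → no.
task7 [t=131, t=220] → during → no.
task8 [t=102, t=302] → contains → no.
task9 [t=281, t=353] → after → yes.
Result: task1, task3, task9.

task1, task3, task9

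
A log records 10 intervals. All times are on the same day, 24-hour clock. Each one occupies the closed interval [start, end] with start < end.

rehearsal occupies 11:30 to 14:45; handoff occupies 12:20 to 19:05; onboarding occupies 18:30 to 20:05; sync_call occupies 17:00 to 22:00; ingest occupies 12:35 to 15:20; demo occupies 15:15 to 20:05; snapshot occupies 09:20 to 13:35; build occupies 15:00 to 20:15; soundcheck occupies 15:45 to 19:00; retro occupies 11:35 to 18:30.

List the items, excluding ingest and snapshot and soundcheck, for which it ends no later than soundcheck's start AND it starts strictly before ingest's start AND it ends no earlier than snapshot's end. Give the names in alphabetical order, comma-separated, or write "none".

rehearsal

Conditions: its end is no later than soundcheck's start (X.end <= 15:45) AND its start is strictly before ingest's start (X.start < 12:35) AND its end is no earlier than snapshot's end (X.end >= 13:35).
build: end 20:15 <= 15:45? ✗; start 15:00 < 12:35? ✗; end 20:15 >= 13:35? ✓ → no.
demo: end 20:05 <= 15:45? ✗; start 15:15 < 12:35? ✗; end 20:05 >= 13:35? ✓ → no.
handoff: end 19:05 <= 15:45? ✗; start 12:20 < 12:35? ✓; end 19:05 >= 13:35? ✓ → no.
onboarding: end 20:05 <= 15:45? ✗; start 18:30 < 12:35? ✗; end 20:05 >= 13:35? ✓ → no.
rehearsal: end 14:45 <= 15:45? ✓; start 11:30 < 12:35? ✓; end 14:45 >= 13:35? ✓ → yes.
retro: end 18:30 <= 15:45? ✗; start 11:35 < 12:35? ✓; end 18:30 >= 13:35? ✓ → no.
sync_call: end 22:00 <= 15:45? ✗; start 17:00 < 12:35? ✗; end 22:00 >= 13:35? ✓ → no.
Result: rehearsal.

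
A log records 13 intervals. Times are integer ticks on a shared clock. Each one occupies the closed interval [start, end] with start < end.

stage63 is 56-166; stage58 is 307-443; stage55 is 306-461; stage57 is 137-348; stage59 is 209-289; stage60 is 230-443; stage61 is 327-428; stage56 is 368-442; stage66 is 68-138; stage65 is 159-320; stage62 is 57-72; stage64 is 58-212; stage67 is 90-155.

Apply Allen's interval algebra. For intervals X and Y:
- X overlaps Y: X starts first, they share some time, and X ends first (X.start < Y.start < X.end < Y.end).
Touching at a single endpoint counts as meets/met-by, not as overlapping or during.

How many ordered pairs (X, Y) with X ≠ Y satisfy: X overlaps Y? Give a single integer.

Checking all 156 ordered pairs for relation 'overlaps'; matching pairs in alphabetical order:
(stage57, stage55): stage57 overlaps stage55 ✓
(stage57, stage58): stage57 overlaps stage58 ✓
(stage57, stage60): stage57 overlaps stage60 ✓
(stage57, stage61): stage57 overlaps stage61 ✓
(stage59, stage60): stage59 overlaps stage60 ✓
(stage60, stage55): stage60 overlaps stage55 ✓
(stage61, stage56): stage61 overlaps stage56 ✓
(stage62, stage64): stage62 overlaps stage64 ✓
(stage62, stage66): stage62 overlaps stage66 ✓
(stage63, stage57): stage63 overlaps stage57 ✓
(stage63, stage64): stage63 overlaps stage64 ✓
(stage63, stage65): stage63 overlaps stage65 ✓
(stage64, stage57): stage64 overlaps stage57 ✓
(stage64, stage59): stage64 overlaps stage59 ✓
(stage64, stage65): stage64 overlaps stage65 ✓
(stage65, stage55): stage65 overlaps stage55 ✓
(stage65, stage58): stage65 overlaps stage58 ✓
(stage65, stage60): stage65 overlaps stage60 ✓
(stage66, stage57): stage66 overlaps stage57 ✓
(stage66, stage67): stage66 overlaps stage67 ✓
(stage67, stage57): stage67 overlaps stage57 ✓
Count: 21.

21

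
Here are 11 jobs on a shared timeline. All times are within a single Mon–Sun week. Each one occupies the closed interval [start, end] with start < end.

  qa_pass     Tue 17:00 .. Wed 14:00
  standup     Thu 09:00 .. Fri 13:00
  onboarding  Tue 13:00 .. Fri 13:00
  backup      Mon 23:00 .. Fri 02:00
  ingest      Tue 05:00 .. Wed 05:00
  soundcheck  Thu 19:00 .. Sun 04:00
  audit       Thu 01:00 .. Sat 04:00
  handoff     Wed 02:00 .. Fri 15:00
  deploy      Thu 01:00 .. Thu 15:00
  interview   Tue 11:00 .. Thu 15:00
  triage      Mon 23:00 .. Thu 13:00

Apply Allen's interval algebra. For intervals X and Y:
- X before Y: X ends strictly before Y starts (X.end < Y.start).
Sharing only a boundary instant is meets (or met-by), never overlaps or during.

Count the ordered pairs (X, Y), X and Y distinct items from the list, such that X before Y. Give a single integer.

11

Checking all 110 ordered pairs for relation 'before'; matching pairs in alphabetical order:
(deploy, soundcheck): deploy before soundcheck ✓
(ingest, audit): ingest before audit ✓
(ingest, deploy): ingest before deploy ✓
(ingest, soundcheck): ingest before soundcheck ✓
(ingest, standup): ingest before standup ✓
(interview, soundcheck): interview before soundcheck ✓
(qa_pass, audit): qa_pass before audit ✓
(qa_pass, deploy): qa_pass before deploy ✓
(qa_pass, soundcheck): qa_pass before soundcheck ✓
(qa_pass, standup): qa_pass before standup ✓
(triage, soundcheck): triage before soundcheck ✓
Count: 11.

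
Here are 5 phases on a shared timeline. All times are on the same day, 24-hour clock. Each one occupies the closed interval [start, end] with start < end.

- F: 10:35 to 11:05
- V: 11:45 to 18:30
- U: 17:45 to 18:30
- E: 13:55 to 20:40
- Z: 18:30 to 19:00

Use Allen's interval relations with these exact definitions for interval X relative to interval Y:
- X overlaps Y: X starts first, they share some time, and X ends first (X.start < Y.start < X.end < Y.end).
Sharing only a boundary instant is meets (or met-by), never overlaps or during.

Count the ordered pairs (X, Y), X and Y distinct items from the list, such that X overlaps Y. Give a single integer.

1

Checking all 20 ordered pairs for relation 'overlaps'; matching pairs in alphabetical order:
(V, E): V overlaps E ✓
Count: 1.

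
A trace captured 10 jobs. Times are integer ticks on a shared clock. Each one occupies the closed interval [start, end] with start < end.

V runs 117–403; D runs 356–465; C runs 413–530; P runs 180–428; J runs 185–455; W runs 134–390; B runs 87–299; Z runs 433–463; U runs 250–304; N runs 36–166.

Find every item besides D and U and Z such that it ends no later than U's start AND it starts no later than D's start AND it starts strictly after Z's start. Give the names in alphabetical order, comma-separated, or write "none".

none

Conditions: its end is no later than U's start (X.end <= 250) AND its start is no later than D's start (X.start <= 356) AND its start is strictly after Z's start (X.start > 433).
B: end 299 <= 250? ✗; start 87 <= 356? ✓; start 87 > 433? ✗ → no.
C: end 530 <= 250? ✗; start 413 <= 356? ✗; start 413 > 433? ✗ → no.
J: end 455 <= 250? ✗; start 185 <= 356? ✓; start 185 > 433? ✗ → no.
N: end 166 <= 250? ✓; start 36 <= 356? ✓; start 36 > 433? ✗ → no.
P: end 428 <= 250? ✗; start 180 <= 356? ✓; start 180 > 433? ✗ → no.
V: end 403 <= 250? ✗; start 117 <= 356? ✓; start 117 > 433? ✗ → no.
W: end 390 <= 250? ✗; start 134 <= 356? ✓; start 134 > 433? ✗ → no.
Result: none.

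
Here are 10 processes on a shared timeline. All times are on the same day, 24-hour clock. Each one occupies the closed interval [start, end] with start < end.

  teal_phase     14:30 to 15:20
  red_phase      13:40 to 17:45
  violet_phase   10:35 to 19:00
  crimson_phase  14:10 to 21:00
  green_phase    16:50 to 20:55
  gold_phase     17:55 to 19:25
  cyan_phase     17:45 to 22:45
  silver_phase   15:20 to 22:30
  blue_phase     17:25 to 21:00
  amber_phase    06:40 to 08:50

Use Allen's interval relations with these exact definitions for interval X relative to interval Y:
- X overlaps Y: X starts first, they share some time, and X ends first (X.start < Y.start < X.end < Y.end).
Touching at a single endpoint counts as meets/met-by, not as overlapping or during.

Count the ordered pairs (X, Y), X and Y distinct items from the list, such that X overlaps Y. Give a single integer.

16

Checking all 90 ordered pairs for relation 'overlaps'; matching pairs in alphabetical order:
(blue_phase, cyan_phase): blue_phase overlaps cyan_phase ✓
(crimson_phase, cyan_phase): crimson_phase overlaps cyan_phase ✓
(crimson_phase, silver_phase): crimson_phase overlaps silver_phase ✓
(green_phase, blue_phase): green_phase overlaps blue_phase ✓
(green_phase, cyan_phase): green_phase overlaps cyan_phase ✓
(red_phase, blue_phase): red_phase overlaps blue_phase ✓
(red_phase, crimson_phase): red_phase overlaps crimson_phase ✓
(red_phase, green_phase): red_phase overlaps green_phase ✓
(red_phase, silver_phase): red_phase overlaps silver_phase ✓
(silver_phase, cyan_phase): silver_phase overlaps cyan_phase ✓
(violet_phase, blue_phase): violet_phase overlaps blue_phase ✓
(violet_phase, crimson_phase): violet_phase overlaps crimson_phase ✓
(violet_phase, cyan_phase): violet_phase overlaps cyan_phase ✓
(violet_phase, gold_phase): violet_phase overlaps gold_phase ✓
(violet_phase, green_phase): violet_phase overlaps green_phase ✓
(violet_phase, silver_phase): violet_phase overlaps silver_phase ✓
Count: 16.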